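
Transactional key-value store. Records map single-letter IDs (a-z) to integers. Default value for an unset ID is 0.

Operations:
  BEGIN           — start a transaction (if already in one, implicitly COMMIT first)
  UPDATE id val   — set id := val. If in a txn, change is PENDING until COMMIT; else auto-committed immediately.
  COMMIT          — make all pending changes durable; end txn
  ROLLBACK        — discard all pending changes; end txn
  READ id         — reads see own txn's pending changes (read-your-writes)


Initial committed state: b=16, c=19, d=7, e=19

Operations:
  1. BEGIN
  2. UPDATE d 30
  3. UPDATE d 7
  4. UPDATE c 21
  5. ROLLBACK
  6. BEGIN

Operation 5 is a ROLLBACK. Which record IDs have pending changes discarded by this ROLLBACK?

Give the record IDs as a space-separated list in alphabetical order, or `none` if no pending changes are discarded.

Answer: c d

Derivation:
Initial committed: {b=16, c=19, d=7, e=19}
Op 1: BEGIN: in_txn=True, pending={}
Op 2: UPDATE d=30 (pending; pending now {d=30})
Op 3: UPDATE d=7 (pending; pending now {d=7})
Op 4: UPDATE c=21 (pending; pending now {c=21, d=7})
Op 5: ROLLBACK: discarded pending ['c', 'd']; in_txn=False
Op 6: BEGIN: in_txn=True, pending={}
ROLLBACK at op 5 discards: ['c', 'd']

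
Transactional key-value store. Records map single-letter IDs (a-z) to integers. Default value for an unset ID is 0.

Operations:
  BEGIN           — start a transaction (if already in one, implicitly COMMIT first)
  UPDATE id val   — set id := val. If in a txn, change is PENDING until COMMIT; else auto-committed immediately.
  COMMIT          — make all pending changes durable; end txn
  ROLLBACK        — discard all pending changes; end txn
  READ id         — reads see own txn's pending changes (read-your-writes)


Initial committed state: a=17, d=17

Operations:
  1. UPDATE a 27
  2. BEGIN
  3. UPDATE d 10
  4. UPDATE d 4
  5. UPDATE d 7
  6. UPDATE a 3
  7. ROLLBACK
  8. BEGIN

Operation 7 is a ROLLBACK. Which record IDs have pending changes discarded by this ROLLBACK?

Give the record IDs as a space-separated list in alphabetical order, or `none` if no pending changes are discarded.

Answer: a d

Derivation:
Initial committed: {a=17, d=17}
Op 1: UPDATE a=27 (auto-commit; committed a=27)
Op 2: BEGIN: in_txn=True, pending={}
Op 3: UPDATE d=10 (pending; pending now {d=10})
Op 4: UPDATE d=4 (pending; pending now {d=4})
Op 5: UPDATE d=7 (pending; pending now {d=7})
Op 6: UPDATE a=3 (pending; pending now {a=3, d=7})
Op 7: ROLLBACK: discarded pending ['a', 'd']; in_txn=False
Op 8: BEGIN: in_txn=True, pending={}
ROLLBACK at op 7 discards: ['a', 'd']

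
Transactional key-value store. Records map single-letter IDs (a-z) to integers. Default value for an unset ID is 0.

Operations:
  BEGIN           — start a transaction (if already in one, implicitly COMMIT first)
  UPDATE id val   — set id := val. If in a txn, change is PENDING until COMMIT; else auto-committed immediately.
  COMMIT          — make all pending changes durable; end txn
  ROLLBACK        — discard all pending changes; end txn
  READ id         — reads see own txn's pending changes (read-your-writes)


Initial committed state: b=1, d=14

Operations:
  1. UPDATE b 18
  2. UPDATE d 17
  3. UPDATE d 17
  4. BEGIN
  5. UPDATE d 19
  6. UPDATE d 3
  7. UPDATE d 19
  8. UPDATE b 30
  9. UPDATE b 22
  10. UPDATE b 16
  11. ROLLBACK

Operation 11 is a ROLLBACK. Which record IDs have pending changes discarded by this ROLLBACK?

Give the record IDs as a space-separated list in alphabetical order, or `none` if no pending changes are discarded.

Answer: b d

Derivation:
Initial committed: {b=1, d=14}
Op 1: UPDATE b=18 (auto-commit; committed b=18)
Op 2: UPDATE d=17 (auto-commit; committed d=17)
Op 3: UPDATE d=17 (auto-commit; committed d=17)
Op 4: BEGIN: in_txn=True, pending={}
Op 5: UPDATE d=19 (pending; pending now {d=19})
Op 6: UPDATE d=3 (pending; pending now {d=3})
Op 7: UPDATE d=19 (pending; pending now {d=19})
Op 8: UPDATE b=30 (pending; pending now {b=30, d=19})
Op 9: UPDATE b=22 (pending; pending now {b=22, d=19})
Op 10: UPDATE b=16 (pending; pending now {b=16, d=19})
Op 11: ROLLBACK: discarded pending ['b', 'd']; in_txn=False
ROLLBACK at op 11 discards: ['b', 'd']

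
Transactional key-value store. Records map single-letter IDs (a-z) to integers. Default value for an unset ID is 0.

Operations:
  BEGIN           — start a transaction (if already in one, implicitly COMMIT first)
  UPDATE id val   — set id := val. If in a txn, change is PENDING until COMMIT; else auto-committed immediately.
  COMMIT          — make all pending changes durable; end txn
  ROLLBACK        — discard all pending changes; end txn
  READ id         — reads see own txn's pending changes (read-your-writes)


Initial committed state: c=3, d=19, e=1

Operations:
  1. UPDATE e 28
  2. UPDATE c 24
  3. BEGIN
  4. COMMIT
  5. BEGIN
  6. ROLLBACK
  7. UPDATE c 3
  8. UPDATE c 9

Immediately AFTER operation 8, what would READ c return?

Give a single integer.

Initial committed: {c=3, d=19, e=1}
Op 1: UPDATE e=28 (auto-commit; committed e=28)
Op 2: UPDATE c=24 (auto-commit; committed c=24)
Op 3: BEGIN: in_txn=True, pending={}
Op 4: COMMIT: merged [] into committed; committed now {c=24, d=19, e=28}
Op 5: BEGIN: in_txn=True, pending={}
Op 6: ROLLBACK: discarded pending []; in_txn=False
Op 7: UPDATE c=3 (auto-commit; committed c=3)
Op 8: UPDATE c=9 (auto-commit; committed c=9)
After op 8: visible(c) = 9 (pending={}, committed={c=9, d=19, e=28})

Answer: 9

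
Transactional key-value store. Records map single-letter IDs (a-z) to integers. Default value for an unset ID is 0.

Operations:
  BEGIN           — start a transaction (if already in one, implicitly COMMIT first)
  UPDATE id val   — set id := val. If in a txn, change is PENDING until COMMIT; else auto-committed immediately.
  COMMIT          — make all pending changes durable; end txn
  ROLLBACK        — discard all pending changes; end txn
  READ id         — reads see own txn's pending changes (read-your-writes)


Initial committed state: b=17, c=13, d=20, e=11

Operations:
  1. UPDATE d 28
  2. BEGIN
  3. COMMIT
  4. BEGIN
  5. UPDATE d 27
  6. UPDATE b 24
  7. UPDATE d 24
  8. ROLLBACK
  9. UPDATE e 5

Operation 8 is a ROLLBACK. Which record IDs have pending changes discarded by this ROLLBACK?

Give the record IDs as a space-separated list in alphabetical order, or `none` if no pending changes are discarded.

Initial committed: {b=17, c=13, d=20, e=11}
Op 1: UPDATE d=28 (auto-commit; committed d=28)
Op 2: BEGIN: in_txn=True, pending={}
Op 3: COMMIT: merged [] into committed; committed now {b=17, c=13, d=28, e=11}
Op 4: BEGIN: in_txn=True, pending={}
Op 5: UPDATE d=27 (pending; pending now {d=27})
Op 6: UPDATE b=24 (pending; pending now {b=24, d=27})
Op 7: UPDATE d=24 (pending; pending now {b=24, d=24})
Op 8: ROLLBACK: discarded pending ['b', 'd']; in_txn=False
Op 9: UPDATE e=5 (auto-commit; committed e=5)
ROLLBACK at op 8 discards: ['b', 'd']

Answer: b d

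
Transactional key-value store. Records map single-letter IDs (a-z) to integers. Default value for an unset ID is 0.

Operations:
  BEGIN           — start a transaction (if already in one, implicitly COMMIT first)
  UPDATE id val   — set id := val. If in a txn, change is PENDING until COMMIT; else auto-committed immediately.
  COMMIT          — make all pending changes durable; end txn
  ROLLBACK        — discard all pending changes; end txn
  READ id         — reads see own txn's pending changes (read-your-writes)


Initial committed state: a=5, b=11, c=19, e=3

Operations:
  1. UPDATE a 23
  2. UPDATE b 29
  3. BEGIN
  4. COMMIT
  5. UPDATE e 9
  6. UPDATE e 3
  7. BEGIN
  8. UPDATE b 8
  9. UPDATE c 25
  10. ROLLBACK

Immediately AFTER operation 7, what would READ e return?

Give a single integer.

Answer: 3

Derivation:
Initial committed: {a=5, b=11, c=19, e=3}
Op 1: UPDATE a=23 (auto-commit; committed a=23)
Op 2: UPDATE b=29 (auto-commit; committed b=29)
Op 3: BEGIN: in_txn=True, pending={}
Op 4: COMMIT: merged [] into committed; committed now {a=23, b=29, c=19, e=3}
Op 5: UPDATE e=9 (auto-commit; committed e=9)
Op 6: UPDATE e=3 (auto-commit; committed e=3)
Op 7: BEGIN: in_txn=True, pending={}
After op 7: visible(e) = 3 (pending={}, committed={a=23, b=29, c=19, e=3})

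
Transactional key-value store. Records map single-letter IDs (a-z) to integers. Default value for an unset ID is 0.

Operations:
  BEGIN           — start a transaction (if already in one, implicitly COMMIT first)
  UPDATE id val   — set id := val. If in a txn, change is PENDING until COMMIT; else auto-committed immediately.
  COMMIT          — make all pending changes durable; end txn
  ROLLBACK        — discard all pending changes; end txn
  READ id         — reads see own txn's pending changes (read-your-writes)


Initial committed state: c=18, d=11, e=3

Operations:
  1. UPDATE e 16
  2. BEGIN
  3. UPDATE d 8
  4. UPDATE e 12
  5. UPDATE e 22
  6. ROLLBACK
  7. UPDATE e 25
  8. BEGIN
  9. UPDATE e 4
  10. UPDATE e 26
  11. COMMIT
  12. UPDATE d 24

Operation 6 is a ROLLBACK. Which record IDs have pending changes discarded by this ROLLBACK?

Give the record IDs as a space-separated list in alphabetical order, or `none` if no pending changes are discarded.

Initial committed: {c=18, d=11, e=3}
Op 1: UPDATE e=16 (auto-commit; committed e=16)
Op 2: BEGIN: in_txn=True, pending={}
Op 3: UPDATE d=8 (pending; pending now {d=8})
Op 4: UPDATE e=12 (pending; pending now {d=8, e=12})
Op 5: UPDATE e=22 (pending; pending now {d=8, e=22})
Op 6: ROLLBACK: discarded pending ['d', 'e']; in_txn=False
Op 7: UPDATE e=25 (auto-commit; committed e=25)
Op 8: BEGIN: in_txn=True, pending={}
Op 9: UPDATE e=4 (pending; pending now {e=4})
Op 10: UPDATE e=26 (pending; pending now {e=26})
Op 11: COMMIT: merged ['e'] into committed; committed now {c=18, d=11, e=26}
Op 12: UPDATE d=24 (auto-commit; committed d=24)
ROLLBACK at op 6 discards: ['d', 'e']

Answer: d e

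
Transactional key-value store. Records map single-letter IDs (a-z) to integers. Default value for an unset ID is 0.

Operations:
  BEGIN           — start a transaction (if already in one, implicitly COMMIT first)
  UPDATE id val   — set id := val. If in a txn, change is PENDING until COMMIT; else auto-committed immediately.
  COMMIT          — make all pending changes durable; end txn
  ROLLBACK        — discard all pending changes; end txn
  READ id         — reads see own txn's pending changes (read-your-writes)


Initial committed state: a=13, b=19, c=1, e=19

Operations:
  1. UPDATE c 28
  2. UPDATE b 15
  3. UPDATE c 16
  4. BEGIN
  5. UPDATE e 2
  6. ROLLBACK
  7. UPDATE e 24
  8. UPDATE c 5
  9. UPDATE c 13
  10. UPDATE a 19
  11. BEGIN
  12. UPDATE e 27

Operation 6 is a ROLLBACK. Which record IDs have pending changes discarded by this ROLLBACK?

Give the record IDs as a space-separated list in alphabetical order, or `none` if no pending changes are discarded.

Initial committed: {a=13, b=19, c=1, e=19}
Op 1: UPDATE c=28 (auto-commit; committed c=28)
Op 2: UPDATE b=15 (auto-commit; committed b=15)
Op 3: UPDATE c=16 (auto-commit; committed c=16)
Op 4: BEGIN: in_txn=True, pending={}
Op 5: UPDATE e=2 (pending; pending now {e=2})
Op 6: ROLLBACK: discarded pending ['e']; in_txn=False
Op 7: UPDATE e=24 (auto-commit; committed e=24)
Op 8: UPDATE c=5 (auto-commit; committed c=5)
Op 9: UPDATE c=13 (auto-commit; committed c=13)
Op 10: UPDATE a=19 (auto-commit; committed a=19)
Op 11: BEGIN: in_txn=True, pending={}
Op 12: UPDATE e=27 (pending; pending now {e=27})
ROLLBACK at op 6 discards: ['e']

Answer: e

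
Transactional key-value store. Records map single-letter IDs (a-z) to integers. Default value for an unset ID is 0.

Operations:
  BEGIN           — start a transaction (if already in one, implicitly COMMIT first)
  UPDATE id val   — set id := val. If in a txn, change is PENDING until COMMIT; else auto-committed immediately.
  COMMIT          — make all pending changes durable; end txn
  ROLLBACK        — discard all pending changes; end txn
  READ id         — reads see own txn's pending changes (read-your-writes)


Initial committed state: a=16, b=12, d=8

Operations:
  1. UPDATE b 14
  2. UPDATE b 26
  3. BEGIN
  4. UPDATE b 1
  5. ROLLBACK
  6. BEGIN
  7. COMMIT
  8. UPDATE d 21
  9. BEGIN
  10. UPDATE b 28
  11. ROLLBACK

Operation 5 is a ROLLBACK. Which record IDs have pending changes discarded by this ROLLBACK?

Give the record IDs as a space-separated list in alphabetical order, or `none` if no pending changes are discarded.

Initial committed: {a=16, b=12, d=8}
Op 1: UPDATE b=14 (auto-commit; committed b=14)
Op 2: UPDATE b=26 (auto-commit; committed b=26)
Op 3: BEGIN: in_txn=True, pending={}
Op 4: UPDATE b=1 (pending; pending now {b=1})
Op 5: ROLLBACK: discarded pending ['b']; in_txn=False
Op 6: BEGIN: in_txn=True, pending={}
Op 7: COMMIT: merged [] into committed; committed now {a=16, b=26, d=8}
Op 8: UPDATE d=21 (auto-commit; committed d=21)
Op 9: BEGIN: in_txn=True, pending={}
Op 10: UPDATE b=28 (pending; pending now {b=28})
Op 11: ROLLBACK: discarded pending ['b']; in_txn=False
ROLLBACK at op 5 discards: ['b']

Answer: b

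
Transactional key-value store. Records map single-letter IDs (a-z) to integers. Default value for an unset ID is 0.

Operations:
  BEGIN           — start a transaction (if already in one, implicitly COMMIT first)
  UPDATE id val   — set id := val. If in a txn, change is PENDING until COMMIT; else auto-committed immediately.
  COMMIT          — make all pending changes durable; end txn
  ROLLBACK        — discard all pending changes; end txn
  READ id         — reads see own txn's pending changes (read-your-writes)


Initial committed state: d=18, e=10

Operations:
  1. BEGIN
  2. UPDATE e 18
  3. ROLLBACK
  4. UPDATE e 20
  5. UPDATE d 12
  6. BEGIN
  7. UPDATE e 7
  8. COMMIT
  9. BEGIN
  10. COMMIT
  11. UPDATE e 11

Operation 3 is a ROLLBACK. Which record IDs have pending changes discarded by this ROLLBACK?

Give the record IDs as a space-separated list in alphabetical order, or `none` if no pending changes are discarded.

Answer: e

Derivation:
Initial committed: {d=18, e=10}
Op 1: BEGIN: in_txn=True, pending={}
Op 2: UPDATE e=18 (pending; pending now {e=18})
Op 3: ROLLBACK: discarded pending ['e']; in_txn=False
Op 4: UPDATE e=20 (auto-commit; committed e=20)
Op 5: UPDATE d=12 (auto-commit; committed d=12)
Op 6: BEGIN: in_txn=True, pending={}
Op 7: UPDATE e=7 (pending; pending now {e=7})
Op 8: COMMIT: merged ['e'] into committed; committed now {d=12, e=7}
Op 9: BEGIN: in_txn=True, pending={}
Op 10: COMMIT: merged [] into committed; committed now {d=12, e=7}
Op 11: UPDATE e=11 (auto-commit; committed e=11)
ROLLBACK at op 3 discards: ['e']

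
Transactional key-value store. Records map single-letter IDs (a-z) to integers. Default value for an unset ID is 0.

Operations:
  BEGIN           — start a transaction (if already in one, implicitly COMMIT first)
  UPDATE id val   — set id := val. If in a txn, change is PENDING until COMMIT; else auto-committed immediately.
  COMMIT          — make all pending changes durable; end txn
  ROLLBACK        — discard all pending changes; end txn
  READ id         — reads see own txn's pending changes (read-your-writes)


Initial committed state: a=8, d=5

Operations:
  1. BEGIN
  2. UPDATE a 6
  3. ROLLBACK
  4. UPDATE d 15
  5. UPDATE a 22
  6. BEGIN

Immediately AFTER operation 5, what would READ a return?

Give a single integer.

Initial committed: {a=8, d=5}
Op 1: BEGIN: in_txn=True, pending={}
Op 2: UPDATE a=6 (pending; pending now {a=6})
Op 3: ROLLBACK: discarded pending ['a']; in_txn=False
Op 4: UPDATE d=15 (auto-commit; committed d=15)
Op 5: UPDATE a=22 (auto-commit; committed a=22)
After op 5: visible(a) = 22 (pending={}, committed={a=22, d=15})

Answer: 22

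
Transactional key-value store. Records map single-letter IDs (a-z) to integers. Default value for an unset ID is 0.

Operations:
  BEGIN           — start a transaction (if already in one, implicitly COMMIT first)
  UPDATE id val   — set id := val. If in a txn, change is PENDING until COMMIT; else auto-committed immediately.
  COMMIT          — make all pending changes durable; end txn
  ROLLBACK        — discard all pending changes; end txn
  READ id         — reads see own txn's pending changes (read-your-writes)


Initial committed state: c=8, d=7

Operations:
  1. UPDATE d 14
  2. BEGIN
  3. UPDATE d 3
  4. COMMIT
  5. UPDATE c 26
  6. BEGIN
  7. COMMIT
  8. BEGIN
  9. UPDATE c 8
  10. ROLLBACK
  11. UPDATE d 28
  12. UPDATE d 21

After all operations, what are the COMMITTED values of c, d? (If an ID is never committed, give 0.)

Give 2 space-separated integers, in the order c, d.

Initial committed: {c=8, d=7}
Op 1: UPDATE d=14 (auto-commit; committed d=14)
Op 2: BEGIN: in_txn=True, pending={}
Op 3: UPDATE d=3 (pending; pending now {d=3})
Op 4: COMMIT: merged ['d'] into committed; committed now {c=8, d=3}
Op 5: UPDATE c=26 (auto-commit; committed c=26)
Op 6: BEGIN: in_txn=True, pending={}
Op 7: COMMIT: merged [] into committed; committed now {c=26, d=3}
Op 8: BEGIN: in_txn=True, pending={}
Op 9: UPDATE c=8 (pending; pending now {c=8})
Op 10: ROLLBACK: discarded pending ['c']; in_txn=False
Op 11: UPDATE d=28 (auto-commit; committed d=28)
Op 12: UPDATE d=21 (auto-commit; committed d=21)
Final committed: {c=26, d=21}

Answer: 26 21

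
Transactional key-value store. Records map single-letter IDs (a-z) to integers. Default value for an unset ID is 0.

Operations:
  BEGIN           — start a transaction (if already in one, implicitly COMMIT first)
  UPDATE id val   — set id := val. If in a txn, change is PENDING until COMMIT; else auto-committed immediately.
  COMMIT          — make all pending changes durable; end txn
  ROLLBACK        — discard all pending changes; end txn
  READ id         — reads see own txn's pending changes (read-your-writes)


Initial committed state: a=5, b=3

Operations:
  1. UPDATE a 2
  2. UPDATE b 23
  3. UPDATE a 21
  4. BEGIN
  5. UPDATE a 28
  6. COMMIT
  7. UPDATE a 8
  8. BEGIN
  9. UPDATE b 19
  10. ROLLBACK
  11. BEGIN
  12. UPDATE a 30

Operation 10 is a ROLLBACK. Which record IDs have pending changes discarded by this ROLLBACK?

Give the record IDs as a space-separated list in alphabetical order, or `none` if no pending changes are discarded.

Answer: b

Derivation:
Initial committed: {a=5, b=3}
Op 1: UPDATE a=2 (auto-commit; committed a=2)
Op 2: UPDATE b=23 (auto-commit; committed b=23)
Op 3: UPDATE a=21 (auto-commit; committed a=21)
Op 4: BEGIN: in_txn=True, pending={}
Op 5: UPDATE a=28 (pending; pending now {a=28})
Op 6: COMMIT: merged ['a'] into committed; committed now {a=28, b=23}
Op 7: UPDATE a=8 (auto-commit; committed a=8)
Op 8: BEGIN: in_txn=True, pending={}
Op 9: UPDATE b=19 (pending; pending now {b=19})
Op 10: ROLLBACK: discarded pending ['b']; in_txn=False
Op 11: BEGIN: in_txn=True, pending={}
Op 12: UPDATE a=30 (pending; pending now {a=30})
ROLLBACK at op 10 discards: ['b']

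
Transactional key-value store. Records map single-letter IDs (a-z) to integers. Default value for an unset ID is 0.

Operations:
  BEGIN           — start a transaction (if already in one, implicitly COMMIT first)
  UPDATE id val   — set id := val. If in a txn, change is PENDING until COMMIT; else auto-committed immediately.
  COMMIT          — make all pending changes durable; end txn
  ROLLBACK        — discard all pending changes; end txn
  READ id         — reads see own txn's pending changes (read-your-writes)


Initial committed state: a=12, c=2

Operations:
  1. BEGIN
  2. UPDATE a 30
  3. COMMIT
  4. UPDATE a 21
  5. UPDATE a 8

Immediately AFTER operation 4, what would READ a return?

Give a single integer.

Answer: 21

Derivation:
Initial committed: {a=12, c=2}
Op 1: BEGIN: in_txn=True, pending={}
Op 2: UPDATE a=30 (pending; pending now {a=30})
Op 3: COMMIT: merged ['a'] into committed; committed now {a=30, c=2}
Op 4: UPDATE a=21 (auto-commit; committed a=21)
After op 4: visible(a) = 21 (pending={}, committed={a=21, c=2})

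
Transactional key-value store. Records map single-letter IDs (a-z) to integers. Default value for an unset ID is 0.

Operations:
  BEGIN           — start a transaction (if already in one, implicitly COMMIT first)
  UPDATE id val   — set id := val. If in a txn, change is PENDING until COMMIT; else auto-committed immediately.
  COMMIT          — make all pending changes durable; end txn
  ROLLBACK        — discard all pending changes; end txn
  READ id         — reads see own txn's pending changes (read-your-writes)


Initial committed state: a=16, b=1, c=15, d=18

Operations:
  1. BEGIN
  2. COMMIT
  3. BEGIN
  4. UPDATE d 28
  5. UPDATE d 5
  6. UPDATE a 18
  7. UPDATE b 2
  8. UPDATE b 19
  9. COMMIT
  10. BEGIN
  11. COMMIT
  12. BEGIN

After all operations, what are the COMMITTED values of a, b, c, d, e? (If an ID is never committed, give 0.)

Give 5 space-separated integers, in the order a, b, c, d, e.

Answer: 18 19 15 5 0

Derivation:
Initial committed: {a=16, b=1, c=15, d=18}
Op 1: BEGIN: in_txn=True, pending={}
Op 2: COMMIT: merged [] into committed; committed now {a=16, b=1, c=15, d=18}
Op 3: BEGIN: in_txn=True, pending={}
Op 4: UPDATE d=28 (pending; pending now {d=28})
Op 5: UPDATE d=5 (pending; pending now {d=5})
Op 6: UPDATE a=18 (pending; pending now {a=18, d=5})
Op 7: UPDATE b=2 (pending; pending now {a=18, b=2, d=5})
Op 8: UPDATE b=19 (pending; pending now {a=18, b=19, d=5})
Op 9: COMMIT: merged ['a', 'b', 'd'] into committed; committed now {a=18, b=19, c=15, d=5}
Op 10: BEGIN: in_txn=True, pending={}
Op 11: COMMIT: merged [] into committed; committed now {a=18, b=19, c=15, d=5}
Op 12: BEGIN: in_txn=True, pending={}
Final committed: {a=18, b=19, c=15, d=5}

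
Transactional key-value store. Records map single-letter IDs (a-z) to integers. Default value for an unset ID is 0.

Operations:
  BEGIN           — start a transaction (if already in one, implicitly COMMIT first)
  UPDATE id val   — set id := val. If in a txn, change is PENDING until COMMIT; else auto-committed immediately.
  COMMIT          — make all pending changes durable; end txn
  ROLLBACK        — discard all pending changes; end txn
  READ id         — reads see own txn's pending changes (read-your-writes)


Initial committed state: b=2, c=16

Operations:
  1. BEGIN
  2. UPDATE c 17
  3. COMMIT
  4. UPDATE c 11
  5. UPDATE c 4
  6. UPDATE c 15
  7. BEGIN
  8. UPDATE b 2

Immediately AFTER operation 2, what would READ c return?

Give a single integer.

Answer: 17

Derivation:
Initial committed: {b=2, c=16}
Op 1: BEGIN: in_txn=True, pending={}
Op 2: UPDATE c=17 (pending; pending now {c=17})
After op 2: visible(c) = 17 (pending={c=17}, committed={b=2, c=16})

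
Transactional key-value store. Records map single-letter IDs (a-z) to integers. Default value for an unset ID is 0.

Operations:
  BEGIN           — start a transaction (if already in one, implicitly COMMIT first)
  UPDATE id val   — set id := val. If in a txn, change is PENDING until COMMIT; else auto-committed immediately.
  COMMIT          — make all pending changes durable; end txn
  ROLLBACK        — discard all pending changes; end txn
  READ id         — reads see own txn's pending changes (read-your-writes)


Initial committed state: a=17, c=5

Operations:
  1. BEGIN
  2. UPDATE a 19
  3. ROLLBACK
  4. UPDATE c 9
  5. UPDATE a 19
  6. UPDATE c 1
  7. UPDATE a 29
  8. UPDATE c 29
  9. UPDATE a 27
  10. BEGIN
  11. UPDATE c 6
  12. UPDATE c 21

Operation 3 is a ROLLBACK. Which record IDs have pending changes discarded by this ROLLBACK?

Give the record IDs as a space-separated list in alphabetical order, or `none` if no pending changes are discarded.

Initial committed: {a=17, c=5}
Op 1: BEGIN: in_txn=True, pending={}
Op 2: UPDATE a=19 (pending; pending now {a=19})
Op 3: ROLLBACK: discarded pending ['a']; in_txn=False
Op 4: UPDATE c=9 (auto-commit; committed c=9)
Op 5: UPDATE a=19 (auto-commit; committed a=19)
Op 6: UPDATE c=1 (auto-commit; committed c=1)
Op 7: UPDATE a=29 (auto-commit; committed a=29)
Op 8: UPDATE c=29 (auto-commit; committed c=29)
Op 9: UPDATE a=27 (auto-commit; committed a=27)
Op 10: BEGIN: in_txn=True, pending={}
Op 11: UPDATE c=6 (pending; pending now {c=6})
Op 12: UPDATE c=21 (pending; pending now {c=21})
ROLLBACK at op 3 discards: ['a']

Answer: a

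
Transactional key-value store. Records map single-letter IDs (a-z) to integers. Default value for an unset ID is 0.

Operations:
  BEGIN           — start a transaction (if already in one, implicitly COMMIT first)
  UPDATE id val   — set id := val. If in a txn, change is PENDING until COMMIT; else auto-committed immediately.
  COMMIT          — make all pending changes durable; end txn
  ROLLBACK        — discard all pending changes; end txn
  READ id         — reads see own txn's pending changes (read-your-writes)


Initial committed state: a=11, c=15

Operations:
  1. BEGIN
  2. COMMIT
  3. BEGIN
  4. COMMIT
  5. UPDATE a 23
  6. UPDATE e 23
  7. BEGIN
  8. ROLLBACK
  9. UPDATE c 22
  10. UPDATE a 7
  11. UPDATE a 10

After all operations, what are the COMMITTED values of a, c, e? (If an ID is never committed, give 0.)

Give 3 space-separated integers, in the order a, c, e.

Answer: 10 22 23

Derivation:
Initial committed: {a=11, c=15}
Op 1: BEGIN: in_txn=True, pending={}
Op 2: COMMIT: merged [] into committed; committed now {a=11, c=15}
Op 3: BEGIN: in_txn=True, pending={}
Op 4: COMMIT: merged [] into committed; committed now {a=11, c=15}
Op 5: UPDATE a=23 (auto-commit; committed a=23)
Op 6: UPDATE e=23 (auto-commit; committed e=23)
Op 7: BEGIN: in_txn=True, pending={}
Op 8: ROLLBACK: discarded pending []; in_txn=False
Op 9: UPDATE c=22 (auto-commit; committed c=22)
Op 10: UPDATE a=7 (auto-commit; committed a=7)
Op 11: UPDATE a=10 (auto-commit; committed a=10)
Final committed: {a=10, c=22, e=23}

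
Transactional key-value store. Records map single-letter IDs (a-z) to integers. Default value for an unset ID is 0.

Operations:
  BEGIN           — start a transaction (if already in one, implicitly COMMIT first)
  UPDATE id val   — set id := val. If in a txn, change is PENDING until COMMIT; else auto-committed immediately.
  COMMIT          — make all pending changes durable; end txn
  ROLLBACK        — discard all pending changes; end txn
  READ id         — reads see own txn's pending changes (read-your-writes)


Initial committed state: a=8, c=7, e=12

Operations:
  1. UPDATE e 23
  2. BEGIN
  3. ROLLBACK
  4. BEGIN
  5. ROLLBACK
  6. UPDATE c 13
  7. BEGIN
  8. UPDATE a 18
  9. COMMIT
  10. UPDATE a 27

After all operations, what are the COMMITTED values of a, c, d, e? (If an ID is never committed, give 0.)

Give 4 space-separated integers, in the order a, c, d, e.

Initial committed: {a=8, c=7, e=12}
Op 1: UPDATE e=23 (auto-commit; committed e=23)
Op 2: BEGIN: in_txn=True, pending={}
Op 3: ROLLBACK: discarded pending []; in_txn=False
Op 4: BEGIN: in_txn=True, pending={}
Op 5: ROLLBACK: discarded pending []; in_txn=False
Op 6: UPDATE c=13 (auto-commit; committed c=13)
Op 7: BEGIN: in_txn=True, pending={}
Op 8: UPDATE a=18 (pending; pending now {a=18})
Op 9: COMMIT: merged ['a'] into committed; committed now {a=18, c=13, e=23}
Op 10: UPDATE a=27 (auto-commit; committed a=27)
Final committed: {a=27, c=13, e=23}

Answer: 27 13 0 23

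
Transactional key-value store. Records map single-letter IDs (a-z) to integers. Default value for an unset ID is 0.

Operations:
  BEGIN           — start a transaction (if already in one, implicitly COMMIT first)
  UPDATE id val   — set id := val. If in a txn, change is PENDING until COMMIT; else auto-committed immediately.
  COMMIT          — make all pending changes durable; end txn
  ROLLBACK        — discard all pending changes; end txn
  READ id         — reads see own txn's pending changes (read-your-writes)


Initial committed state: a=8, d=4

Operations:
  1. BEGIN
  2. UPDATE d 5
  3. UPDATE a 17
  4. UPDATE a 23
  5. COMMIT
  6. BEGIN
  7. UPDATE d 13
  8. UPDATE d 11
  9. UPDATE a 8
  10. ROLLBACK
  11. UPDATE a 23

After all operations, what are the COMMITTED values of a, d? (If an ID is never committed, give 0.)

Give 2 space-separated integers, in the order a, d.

Answer: 23 5

Derivation:
Initial committed: {a=8, d=4}
Op 1: BEGIN: in_txn=True, pending={}
Op 2: UPDATE d=5 (pending; pending now {d=5})
Op 3: UPDATE a=17 (pending; pending now {a=17, d=5})
Op 4: UPDATE a=23 (pending; pending now {a=23, d=5})
Op 5: COMMIT: merged ['a', 'd'] into committed; committed now {a=23, d=5}
Op 6: BEGIN: in_txn=True, pending={}
Op 7: UPDATE d=13 (pending; pending now {d=13})
Op 8: UPDATE d=11 (pending; pending now {d=11})
Op 9: UPDATE a=8 (pending; pending now {a=8, d=11})
Op 10: ROLLBACK: discarded pending ['a', 'd']; in_txn=False
Op 11: UPDATE a=23 (auto-commit; committed a=23)
Final committed: {a=23, d=5}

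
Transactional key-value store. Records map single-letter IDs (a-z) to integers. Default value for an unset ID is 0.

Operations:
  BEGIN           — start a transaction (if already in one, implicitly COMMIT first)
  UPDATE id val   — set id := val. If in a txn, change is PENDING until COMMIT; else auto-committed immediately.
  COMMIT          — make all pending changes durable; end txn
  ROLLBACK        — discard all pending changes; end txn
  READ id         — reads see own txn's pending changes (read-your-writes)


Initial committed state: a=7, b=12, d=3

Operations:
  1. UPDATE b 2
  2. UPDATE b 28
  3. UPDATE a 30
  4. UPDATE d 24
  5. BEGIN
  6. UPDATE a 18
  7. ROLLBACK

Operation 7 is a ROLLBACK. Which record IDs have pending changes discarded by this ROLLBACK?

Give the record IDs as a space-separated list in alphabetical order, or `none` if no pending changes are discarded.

Answer: a

Derivation:
Initial committed: {a=7, b=12, d=3}
Op 1: UPDATE b=2 (auto-commit; committed b=2)
Op 2: UPDATE b=28 (auto-commit; committed b=28)
Op 3: UPDATE a=30 (auto-commit; committed a=30)
Op 4: UPDATE d=24 (auto-commit; committed d=24)
Op 5: BEGIN: in_txn=True, pending={}
Op 6: UPDATE a=18 (pending; pending now {a=18})
Op 7: ROLLBACK: discarded pending ['a']; in_txn=False
ROLLBACK at op 7 discards: ['a']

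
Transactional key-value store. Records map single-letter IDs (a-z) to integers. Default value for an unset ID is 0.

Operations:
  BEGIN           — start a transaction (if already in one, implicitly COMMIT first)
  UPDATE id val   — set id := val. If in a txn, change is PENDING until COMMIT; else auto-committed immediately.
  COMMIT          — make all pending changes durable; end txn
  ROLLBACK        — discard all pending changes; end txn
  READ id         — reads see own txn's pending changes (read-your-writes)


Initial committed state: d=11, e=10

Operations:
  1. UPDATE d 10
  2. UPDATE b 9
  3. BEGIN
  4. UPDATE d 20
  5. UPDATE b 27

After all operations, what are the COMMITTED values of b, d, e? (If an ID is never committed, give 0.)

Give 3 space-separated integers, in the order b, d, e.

Initial committed: {d=11, e=10}
Op 1: UPDATE d=10 (auto-commit; committed d=10)
Op 2: UPDATE b=9 (auto-commit; committed b=9)
Op 3: BEGIN: in_txn=True, pending={}
Op 4: UPDATE d=20 (pending; pending now {d=20})
Op 5: UPDATE b=27 (pending; pending now {b=27, d=20})
Final committed: {b=9, d=10, e=10}

Answer: 9 10 10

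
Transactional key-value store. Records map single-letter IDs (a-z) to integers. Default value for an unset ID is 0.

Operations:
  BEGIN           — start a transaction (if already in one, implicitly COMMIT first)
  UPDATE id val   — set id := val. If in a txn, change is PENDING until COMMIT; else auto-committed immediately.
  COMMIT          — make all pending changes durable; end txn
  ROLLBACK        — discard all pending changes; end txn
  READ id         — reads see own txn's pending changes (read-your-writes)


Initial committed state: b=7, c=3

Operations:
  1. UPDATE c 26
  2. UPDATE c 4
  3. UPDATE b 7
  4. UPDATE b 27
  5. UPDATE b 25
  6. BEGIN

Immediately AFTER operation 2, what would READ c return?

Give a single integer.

Initial committed: {b=7, c=3}
Op 1: UPDATE c=26 (auto-commit; committed c=26)
Op 2: UPDATE c=4 (auto-commit; committed c=4)
After op 2: visible(c) = 4 (pending={}, committed={b=7, c=4})

Answer: 4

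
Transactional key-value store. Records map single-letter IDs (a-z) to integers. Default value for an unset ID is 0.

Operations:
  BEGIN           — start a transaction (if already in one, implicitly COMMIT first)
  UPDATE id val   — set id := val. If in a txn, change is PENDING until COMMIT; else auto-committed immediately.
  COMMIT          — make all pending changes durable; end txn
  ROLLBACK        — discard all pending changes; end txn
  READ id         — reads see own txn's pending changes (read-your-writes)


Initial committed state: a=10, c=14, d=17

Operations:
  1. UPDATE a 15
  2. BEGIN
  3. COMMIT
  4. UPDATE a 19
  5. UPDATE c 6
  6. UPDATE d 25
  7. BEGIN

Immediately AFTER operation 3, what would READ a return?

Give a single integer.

Answer: 15

Derivation:
Initial committed: {a=10, c=14, d=17}
Op 1: UPDATE a=15 (auto-commit; committed a=15)
Op 2: BEGIN: in_txn=True, pending={}
Op 3: COMMIT: merged [] into committed; committed now {a=15, c=14, d=17}
After op 3: visible(a) = 15 (pending={}, committed={a=15, c=14, d=17})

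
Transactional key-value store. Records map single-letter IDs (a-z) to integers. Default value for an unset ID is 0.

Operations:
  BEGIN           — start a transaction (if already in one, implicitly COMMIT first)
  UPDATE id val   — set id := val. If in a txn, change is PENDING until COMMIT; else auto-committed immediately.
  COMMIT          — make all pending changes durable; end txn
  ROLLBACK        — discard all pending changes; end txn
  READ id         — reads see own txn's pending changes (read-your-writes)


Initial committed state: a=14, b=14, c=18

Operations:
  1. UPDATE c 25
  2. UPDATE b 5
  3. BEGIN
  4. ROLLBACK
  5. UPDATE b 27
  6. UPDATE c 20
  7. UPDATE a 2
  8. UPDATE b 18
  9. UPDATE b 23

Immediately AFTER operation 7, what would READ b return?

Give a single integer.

Answer: 27

Derivation:
Initial committed: {a=14, b=14, c=18}
Op 1: UPDATE c=25 (auto-commit; committed c=25)
Op 2: UPDATE b=5 (auto-commit; committed b=5)
Op 3: BEGIN: in_txn=True, pending={}
Op 4: ROLLBACK: discarded pending []; in_txn=False
Op 5: UPDATE b=27 (auto-commit; committed b=27)
Op 6: UPDATE c=20 (auto-commit; committed c=20)
Op 7: UPDATE a=2 (auto-commit; committed a=2)
After op 7: visible(b) = 27 (pending={}, committed={a=2, b=27, c=20})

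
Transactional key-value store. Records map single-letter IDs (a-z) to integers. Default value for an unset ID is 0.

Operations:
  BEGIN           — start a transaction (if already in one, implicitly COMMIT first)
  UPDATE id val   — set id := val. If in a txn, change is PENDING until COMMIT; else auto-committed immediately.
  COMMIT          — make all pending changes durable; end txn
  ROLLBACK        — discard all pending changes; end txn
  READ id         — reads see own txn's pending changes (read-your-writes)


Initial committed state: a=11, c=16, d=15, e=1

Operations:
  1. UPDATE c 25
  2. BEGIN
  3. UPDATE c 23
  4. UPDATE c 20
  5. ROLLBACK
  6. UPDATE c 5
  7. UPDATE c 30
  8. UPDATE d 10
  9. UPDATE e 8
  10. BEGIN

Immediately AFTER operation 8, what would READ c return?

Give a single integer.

Initial committed: {a=11, c=16, d=15, e=1}
Op 1: UPDATE c=25 (auto-commit; committed c=25)
Op 2: BEGIN: in_txn=True, pending={}
Op 3: UPDATE c=23 (pending; pending now {c=23})
Op 4: UPDATE c=20 (pending; pending now {c=20})
Op 5: ROLLBACK: discarded pending ['c']; in_txn=False
Op 6: UPDATE c=5 (auto-commit; committed c=5)
Op 7: UPDATE c=30 (auto-commit; committed c=30)
Op 8: UPDATE d=10 (auto-commit; committed d=10)
After op 8: visible(c) = 30 (pending={}, committed={a=11, c=30, d=10, e=1})

Answer: 30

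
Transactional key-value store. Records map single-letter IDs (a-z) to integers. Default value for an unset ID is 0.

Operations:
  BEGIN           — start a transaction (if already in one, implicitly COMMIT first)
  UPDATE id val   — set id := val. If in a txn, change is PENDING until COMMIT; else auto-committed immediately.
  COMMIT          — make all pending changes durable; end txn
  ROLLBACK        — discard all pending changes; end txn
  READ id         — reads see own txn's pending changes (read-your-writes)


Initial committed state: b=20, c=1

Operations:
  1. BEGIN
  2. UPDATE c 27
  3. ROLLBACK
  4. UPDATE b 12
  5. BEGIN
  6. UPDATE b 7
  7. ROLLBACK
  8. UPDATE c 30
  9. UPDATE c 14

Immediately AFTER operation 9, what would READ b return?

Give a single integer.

Initial committed: {b=20, c=1}
Op 1: BEGIN: in_txn=True, pending={}
Op 2: UPDATE c=27 (pending; pending now {c=27})
Op 3: ROLLBACK: discarded pending ['c']; in_txn=False
Op 4: UPDATE b=12 (auto-commit; committed b=12)
Op 5: BEGIN: in_txn=True, pending={}
Op 6: UPDATE b=7 (pending; pending now {b=7})
Op 7: ROLLBACK: discarded pending ['b']; in_txn=False
Op 8: UPDATE c=30 (auto-commit; committed c=30)
Op 9: UPDATE c=14 (auto-commit; committed c=14)
After op 9: visible(b) = 12 (pending={}, committed={b=12, c=14})

Answer: 12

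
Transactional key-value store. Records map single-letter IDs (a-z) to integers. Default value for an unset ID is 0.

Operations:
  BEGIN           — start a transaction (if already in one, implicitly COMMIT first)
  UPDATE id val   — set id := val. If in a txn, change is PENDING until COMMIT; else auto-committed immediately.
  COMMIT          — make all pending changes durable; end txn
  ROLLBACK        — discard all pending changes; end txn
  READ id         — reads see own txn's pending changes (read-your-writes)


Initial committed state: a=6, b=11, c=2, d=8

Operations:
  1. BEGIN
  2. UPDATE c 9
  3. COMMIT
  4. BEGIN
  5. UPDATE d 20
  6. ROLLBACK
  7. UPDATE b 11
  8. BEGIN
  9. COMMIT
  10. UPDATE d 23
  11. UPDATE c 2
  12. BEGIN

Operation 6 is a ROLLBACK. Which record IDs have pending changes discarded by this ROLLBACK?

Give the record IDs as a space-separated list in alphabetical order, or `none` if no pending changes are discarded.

Initial committed: {a=6, b=11, c=2, d=8}
Op 1: BEGIN: in_txn=True, pending={}
Op 2: UPDATE c=9 (pending; pending now {c=9})
Op 3: COMMIT: merged ['c'] into committed; committed now {a=6, b=11, c=9, d=8}
Op 4: BEGIN: in_txn=True, pending={}
Op 5: UPDATE d=20 (pending; pending now {d=20})
Op 6: ROLLBACK: discarded pending ['d']; in_txn=False
Op 7: UPDATE b=11 (auto-commit; committed b=11)
Op 8: BEGIN: in_txn=True, pending={}
Op 9: COMMIT: merged [] into committed; committed now {a=6, b=11, c=9, d=8}
Op 10: UPDATE d=23 (auto-commit; committed d=23)
Op 11: UPDATE c=2 (auto-commit; committed c=2)
Op 12: BEGIN: in_txn=True, pending={}
ROLLBACK at op 6 discards: ['d']

Answer: d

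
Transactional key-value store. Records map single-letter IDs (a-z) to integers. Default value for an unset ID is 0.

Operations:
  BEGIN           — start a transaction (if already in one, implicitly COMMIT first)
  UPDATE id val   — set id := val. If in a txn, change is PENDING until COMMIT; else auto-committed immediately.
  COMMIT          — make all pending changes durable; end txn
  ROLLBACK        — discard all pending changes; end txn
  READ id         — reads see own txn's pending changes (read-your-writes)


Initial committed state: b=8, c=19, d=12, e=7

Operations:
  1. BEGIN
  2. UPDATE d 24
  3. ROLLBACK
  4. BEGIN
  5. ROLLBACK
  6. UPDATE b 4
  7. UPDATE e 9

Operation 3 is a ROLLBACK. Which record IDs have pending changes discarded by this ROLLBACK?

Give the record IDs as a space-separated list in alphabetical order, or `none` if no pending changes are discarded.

Answer: d

Derivation:
Initial committed: {b=8, c=19, d=12, e=7}
Op 1: BEGIN: in_txn=True, pending={}
Op 2: UPDATE d=24 (pending; pending now {d=24})
Op 3: ROLLBACK: discarded pending ['d']; in_txn=False
Op 4: BEGIN: in_txn=True, pending={}
Op 5: ROLLBACK: discarded pending []; in_txn=False
Op 6: UPDATE b=4 (auto-commit; committed b=4)
Op 7: UPDATE e=9 (auto-commit; committed e=9)
ROLLBACK at op 3 discards: ['d']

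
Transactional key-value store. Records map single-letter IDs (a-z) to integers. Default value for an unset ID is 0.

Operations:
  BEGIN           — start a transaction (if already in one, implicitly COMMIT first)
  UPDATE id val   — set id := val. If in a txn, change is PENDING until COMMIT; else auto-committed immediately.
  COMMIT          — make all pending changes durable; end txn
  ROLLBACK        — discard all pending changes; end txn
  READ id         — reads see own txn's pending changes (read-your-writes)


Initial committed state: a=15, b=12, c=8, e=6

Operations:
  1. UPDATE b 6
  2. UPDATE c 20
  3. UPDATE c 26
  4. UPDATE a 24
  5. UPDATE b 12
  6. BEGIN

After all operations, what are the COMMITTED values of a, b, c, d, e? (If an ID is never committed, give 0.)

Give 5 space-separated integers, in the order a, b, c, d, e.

Initial committed: {a=15, b=12, c=8, e=6}
Op 1: UPDATE b=6 (auto-commit; committed b=6)
Op 2: UPDATE c=20 (auto-commit; committed c=20)
Op 3: UPDATE c=26 (auto-commit; committed c=26)
Op 4: UPDATE a=24 (auto-commit; committed a=24)
Op 5: UPDATE b=12 (auto-commit; committed b=12)
Op 6: BEGIN: in_txn=True, pending={}
Final committed: {a=24, b=12, c=26, e=6}

Answer: 24 12 26 0 6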